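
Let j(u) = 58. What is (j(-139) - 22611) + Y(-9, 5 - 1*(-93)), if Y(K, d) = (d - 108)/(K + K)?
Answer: -202972/9 ≈ -22552.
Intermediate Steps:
Y(K, d) = (-108 + d)/(2*K) (Y(K, d) = (-108 + d)/((2*K)) = (-108 + d)*(1/(2*K)) = (-108 + d)/(2*K))
(j(-139) - 22611) + Y(-9, 5 - 1*(-93)) = (58 - 22611) + (½)*(-108 + (5 - 1*(-93)))/(-9) = -22553 + (½)*(-⅑)*(-108 + (5 + 93)) = -22553 + (½)*(-⅑)*(-108 + 98) = -22553 + (½)*(-⅑)*(-10) = -22553 + 5/9 = -202972/9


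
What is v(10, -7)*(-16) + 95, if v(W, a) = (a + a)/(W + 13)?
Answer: 2409/23 ≈ 104.74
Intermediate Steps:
v(W, a) = 2*a/(13 + W) (v(W, a) = (2*a)/(13 + W) = 2*a/(13 + W))
v(10, -7)*(-16) + 95 = (2*(-7)/(13 + 10))*(-16) + 95 = (2*(-7)/23)*(-16) + 95 = (2*(-7)*(1/23))*(-16) + 95 = -14/23*(-16) + 95 = 224/23 + 95 = 2409/23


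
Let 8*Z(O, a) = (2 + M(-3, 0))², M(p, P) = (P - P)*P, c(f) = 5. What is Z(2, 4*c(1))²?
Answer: ¼ ≈ 0.25000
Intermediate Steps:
M(p, P) = 0 (M(p, P) = 0*P = 0)
Z(O, a) = ½ (Z(O, a) = (2 + 0)²/8 = (⅛)*2² = (⅛)*4 = ½)
Z(2, 4*c(1))² = (½)² = ¼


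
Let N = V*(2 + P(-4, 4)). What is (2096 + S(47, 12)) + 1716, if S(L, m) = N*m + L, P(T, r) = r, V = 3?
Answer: 4075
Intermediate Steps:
N = 18 (N = 3*(2 + 4) = 3*6 = 18)
S(L, m) = L + 18*m (S(L, m) = 18*m + L = L + 18*m)
(2096 + S(47, 12)) + 1716 = (2096 + (47 + 18*12)) + 1716 = (2096 + (47 + 216)) + 1716 = (2096 + 263) + 1716 = 2359 + 1716 = 4075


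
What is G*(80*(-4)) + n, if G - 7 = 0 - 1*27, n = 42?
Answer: 6442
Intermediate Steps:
G = -20 (G = 7 + (0 - 1*27) = 7 + (0 - 27) = 7 - 27 = -20)
G*(80*(-4)) + n = -1600*(-4) + 42 = -20*(-320) + 42 = 6400 + 42 = 6442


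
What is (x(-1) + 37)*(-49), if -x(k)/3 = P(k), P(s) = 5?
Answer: -1078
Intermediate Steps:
x(k) = -15 (x(k) = -3*5 = -15)
(x(-1) + 37)*(-49) = (-15 + 37)*(-49) = 22*(-49) = -1078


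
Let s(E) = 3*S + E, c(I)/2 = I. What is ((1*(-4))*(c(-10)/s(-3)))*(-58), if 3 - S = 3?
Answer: 4640/3 ≈ 1546.7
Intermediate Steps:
S = 0 (S = 3 - 1*3 = 3 - 3 = 0)
c(I) = 2*I
s(E) = E (s(E) = 3*0 + E = 0 + E = E)
((1*(-4))*(c(-10)/s(-3)))*(-58) = ((1*(-4))*((2*(-10))/(-3)))*(-58) = -(-80)*(-1)/3*(-58) = -4*20/3*(-58) = -80/3*(-58) = 4640/3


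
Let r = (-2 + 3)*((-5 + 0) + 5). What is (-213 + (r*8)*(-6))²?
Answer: 45369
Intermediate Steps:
r = 0 (r = 1*(-5 + 5) = 1*0 = 0)
(-213 + (r*8)*(-6))² = (-213 + (0*8)*(-6))² = (-213 + 0*(-6))² = (-213 + 0)² = (-213)² = 45369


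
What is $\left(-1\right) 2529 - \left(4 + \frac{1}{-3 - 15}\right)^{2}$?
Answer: $- \frac{824437}{324} \approx -2544.6$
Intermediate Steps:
$\left(-1\right) 2529 - \left(4 + \frac{1}{-3 - 15}\right)^{2} = -2529 - \left(4 + \frac{1}{-18}\right)^{2} = -2529 - \left(4 - \frac{1}{18}\right)^{2} = -2529 - \left(\frac{71}{18}\right)^{2} = -2529 - \frac{5041}{324} = - \frac{824437}{324}$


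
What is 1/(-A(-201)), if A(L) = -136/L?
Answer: -201/136 ≈ -1.4779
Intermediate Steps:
1/(-A(-201)) = 1/(-(-136)/(-201)) = 1/(-(-136)*(-1)/201) = 1/(-1*136/201) = 1/(-136/201) = -201/136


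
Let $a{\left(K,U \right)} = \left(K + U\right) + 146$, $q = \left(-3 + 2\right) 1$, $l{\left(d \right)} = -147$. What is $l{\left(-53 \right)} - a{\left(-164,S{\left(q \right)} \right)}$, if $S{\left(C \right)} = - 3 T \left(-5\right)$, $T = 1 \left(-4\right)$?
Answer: $-69$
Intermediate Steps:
$T = -4$
$q = -1$ ($q = \left(-1\right) 1 = -1$)
$S{\left(C \right)} = -60$ ($S{\left(C \right)} = \left(-3\right) \left(-4\right) \left(-5\right) = 12 \left(-5\right) = -60$)
$a{\left(K,U \right)} = 146 + K + U$
$l{\left(-53 \right)} - a{\left(-164,S{\left(q \right)} \right)} = -147 - \left(146 - 164 - 60\right) = -147 - -78 = -147 + 78 = -69$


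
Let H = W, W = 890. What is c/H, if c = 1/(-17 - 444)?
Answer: -1/410290 ≈ -2.4373e-6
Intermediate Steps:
H = 890
c = -1/461 (c = 1/(-461) = -1/461 ≈ -0.0021692)
c/H = -1/461/890 = -1/461*1/890 = -1/410290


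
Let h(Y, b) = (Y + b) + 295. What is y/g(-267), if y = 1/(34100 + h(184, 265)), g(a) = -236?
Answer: -1/8223184 ≈ -1.2161e-7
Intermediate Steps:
h(Y, b) = 295 + Y + b
y = 1/34844 (y = 1/(34100 + (295 + 184 + 265)) = 1/(34100 + 744) = 1/34844 ≈ 2.8699e-5)
y/g(-267) = (1/34844)/(-236) = (1/34844)*(-1/236) = -1/8223184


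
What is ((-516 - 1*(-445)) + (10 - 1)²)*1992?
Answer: 19920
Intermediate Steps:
((-516 - 1*(-445)) + (10 - 1)²)*1992 = ((-516 + 445) + 9²)*1992 = (-71 + 81)*1992 = 10*1992 = 19920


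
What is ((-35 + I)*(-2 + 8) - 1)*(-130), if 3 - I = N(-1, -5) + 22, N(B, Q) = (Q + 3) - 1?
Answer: 39910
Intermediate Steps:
N(B, Q) = 2 + Q (N(B, Q) = (3 + Q) - 1 = 2 + Q)
I = -16 (I = 3 - ((2 - 5) + 22) = 3 - (-3 + 22) = 3 - 1*19 = 3 - 19 = -16)
((-35 + I)*(-2 + 8) - 1)*(-130) = ((-35 - 16)*(-2 + 8) - 1)*(-130) = (-51*6 - 1)*(-130) = (-306 - 1)*(-130) = -307*(-130) = 39910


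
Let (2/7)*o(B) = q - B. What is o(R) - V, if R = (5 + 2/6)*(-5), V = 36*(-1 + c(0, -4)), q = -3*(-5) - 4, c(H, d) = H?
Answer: 1007/6 ≈ 167.83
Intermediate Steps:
q = 11 (q = 15 - 4 = 11)
V = -36 (V = 36*(-1 + 0) = 36*(-1) = -36)
R = -80/3 (R = (5 + 2*(⅙))*(-5) = (5 + ⅓)*(-5) = (16/3)*(-5) = -80/3 ≈ -26.667)
o(B) = 77/2 - 7*B/2 (o(B) = 7*(11 - B)/2 = 77/2 - 7*B/2)
o(R) - V = (77/2 - 7/2*(-80/3)) - 1*(-36) = (77/2 + 280/3) + 36 = 791/6 + 36 = 1007/6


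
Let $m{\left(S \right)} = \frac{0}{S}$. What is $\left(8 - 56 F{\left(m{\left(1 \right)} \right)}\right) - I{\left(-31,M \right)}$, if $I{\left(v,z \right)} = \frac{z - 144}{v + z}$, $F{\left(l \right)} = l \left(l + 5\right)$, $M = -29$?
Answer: $\frac{307}{60} \approx 5.1167$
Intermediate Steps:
$m{\left(S \right)} = 0$
$F{\left(l \right)} = l \left(5 + l\right)$
$I{\left(v,z \right)} = \frac{-144 + z}{v + z}$
$\left(8 - 56 F{\left(m{\left(1 \right)} \right)}\right) - I{\left(-31,M \right)} = \left(8 - 56 \cdot 0 \left(5 + 0\right)\right) - \frac{-144 - 29}{-31 - 29} = \left(8 - 56 \cdot 0 \cdot 5\right) - \frac{1}{-60} \left(-173\right) = \left(8 - 0\right) - \left(- \frac{1}{60}\right) \left(-173\right) = \left(8 + 0\right) - \frac{173}{60} = 8 - \frac{173}{60} = \frac{307}{60}$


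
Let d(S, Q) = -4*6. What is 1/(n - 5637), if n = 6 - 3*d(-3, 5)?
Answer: -1/5559 ≈ -0.00017989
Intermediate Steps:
d(S, Q) = -24
n = 78 (n = 6 - 3*(-24) = 6 + 72 = 78)
1/(n - 5637) = 1/(78 - 5637) = 1/(-5559) = -1/5559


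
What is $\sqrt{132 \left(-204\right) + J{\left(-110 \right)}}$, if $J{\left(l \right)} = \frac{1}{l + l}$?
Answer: $\frac{i \sqrt{325828855}}{110} \approx 164.1 i$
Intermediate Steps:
$J{\left(l \right)} = \frac{1}{2 l}$
$\sqrt{132 \left(-204\right) + J{\left(-110 \right)}} = \sqrt{132 \left(-204\right) + \frac{1}{2 \left(-110\right)}} = \sqrt{-26928 + \frac{1}{2} \left(- \frac{1}{110}\right)} = \sqrt{-26928 - \frac{1}{220}} = \sqrt{- \frac{5924161}{220}} = \frac{i \sqrt{325828855}}{110}$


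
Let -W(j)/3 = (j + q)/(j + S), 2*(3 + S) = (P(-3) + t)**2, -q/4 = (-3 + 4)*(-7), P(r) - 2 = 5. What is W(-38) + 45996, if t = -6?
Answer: 1241872/27 ≈ 45995.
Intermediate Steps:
P(r) = 7 (P(r) = 2 + 5 = 7)
q = 28 (q = -4*(-3 + 4)*(-7) = -4*(-7) = 28)
S = -5/2 (S = -3 + (7 - 6)**2/2 = -3 + (1/2)*1**2 = -3 + (1/2)*1 = -3 + 1/2 = -5/2 ≈ -2.5000)
W(j) = -3*(28 + j)/(-5/2 + j) (W(j) = -3*(j + 28)/(j - 5/2) = -3*(28 + j)/(-5/2 + j))
W(-38) + 45996 = 6*(-28 - 1*(-38))/(-5 + 2*(-38)) + 45996 = 6*(-28 + 38)/(-5 - 76) + 45996 = 6*10/(-81) + 45996 = 6*(-1/81)*10 + 45996 = -20/27 + 45996 = 1241872/27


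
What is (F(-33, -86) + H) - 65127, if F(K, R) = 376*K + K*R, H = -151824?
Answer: -226521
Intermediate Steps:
(F(-33, -86) + H) - 65127 = (-33*(376 - 86) - 151824) - 65127 = (-33*290 - 151824) - 65127 = (-9570 - 151824) - 65127 = -161394 - 65127 = -226521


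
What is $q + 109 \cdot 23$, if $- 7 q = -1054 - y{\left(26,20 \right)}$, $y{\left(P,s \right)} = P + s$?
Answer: $\frac{18649}{7} \approx 2664.1$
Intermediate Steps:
$q = \frac{1100}{7}$ ($q = - \frac{-1054 - \left(26 + 20\right)}{7} = - \frac{-1054 - 46}{7} = \left(- \frac{1}{7}\right) \left(-1100\right) = \frac{1100}{7} \approx 157.14$)
$q + 109 \cdot 23 = \frac{1100}{7} + 109 \cdot 23 = \frac{1100}{7} + 2507 = \frac{18649}{7}$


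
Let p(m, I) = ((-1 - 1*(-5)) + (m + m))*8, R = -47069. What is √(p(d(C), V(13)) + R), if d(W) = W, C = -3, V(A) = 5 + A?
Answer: I*√47085 ≈ 216.99*I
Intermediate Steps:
p(m, I) = 32 + 16*m (p(m, I) = ((-1 + 5) + 2*m)*8 = (4 + 2*m)*8 = 32 + 16*m)
√(p(d(C), V(13)) + R) = √((32 + 16*(-3)) - 47069) = √((32 - 48) - 47069) = √(-16 - 47069) = √(-47085) = I*√47085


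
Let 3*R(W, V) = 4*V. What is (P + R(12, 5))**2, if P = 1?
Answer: 529/9 ≈ 58.778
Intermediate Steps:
R(W, V) = 4*V/3 (R(W, V) = (4*V)/3 = 4*V/3)
(P + R(12, 5))**2 = (1 + (4/3)*5)**2 = (1 + 20/3)**2 = (23/3)**2 = 529/9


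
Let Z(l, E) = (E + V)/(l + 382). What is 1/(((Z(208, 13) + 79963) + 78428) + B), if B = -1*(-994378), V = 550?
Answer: 590/680134273 ≈ 8.6748e-7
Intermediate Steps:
Z(l, E) = (550 + E)/(382 + l) (Z(l, E) = (E + 550)/(l + 382) = (550 + E)/(382 + l))
B = 994378
1/(((Z(208, 13) + 79963) + 78428) + B) = 1/((((550 + 13)/(382 + 208) + 79963) + 78428) + 994378) = 1/(((563/590 + 79963) + 78428) + 994378) = 1/((47178733/590 + 78428) + 994378) = 1/(93451253/590 + 994378) = 1/(680134273/590) = 590/680134273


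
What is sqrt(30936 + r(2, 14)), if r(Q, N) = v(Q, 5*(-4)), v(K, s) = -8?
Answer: 4*sqrt(1933) ≈ 175.86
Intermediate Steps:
r(Q, N) = -8
sqrt(30936 + r(2, 14)) = sqrt(30936 - 8) = sqrt(30928) = 4*sqrt(1933)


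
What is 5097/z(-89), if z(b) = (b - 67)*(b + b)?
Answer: 1699/9256 ≈ 0.18356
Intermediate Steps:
z(b) = 2*b*(-67 + b) (z(b) = (-67 + b)*(2*b) = 2*b*(-67 + b))
5097/z(-89) = 5097/((2*(-89)*(-67 - 89))) = 5097/((2*(-89)*(-156))) = 5097/27768 = 5097*(1/27768) = 1699/9256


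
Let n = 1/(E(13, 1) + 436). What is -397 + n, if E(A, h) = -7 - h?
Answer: -169915/428 ≈ -397.00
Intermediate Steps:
n = 1/428 (n = 1/((-7 - 1*1) + 436) = 1/((-7 - 1) + 436) = 1/(-8 + 436) = 1/428 ≈ 0.0023364)
-397 + n = -397 + 1/428 = -169915/428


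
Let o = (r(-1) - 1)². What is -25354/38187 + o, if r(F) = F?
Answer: 127394/38187 ≈ 3.3361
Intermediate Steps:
o = 4 (o = (-1 - 1)² = (-2)² = 4)
-25354/38187 + o = -25354/38187 + 4 = 127394/38187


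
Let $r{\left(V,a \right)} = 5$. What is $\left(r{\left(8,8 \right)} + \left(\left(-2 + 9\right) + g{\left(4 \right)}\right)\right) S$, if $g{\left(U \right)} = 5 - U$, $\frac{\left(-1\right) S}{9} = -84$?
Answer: $9828$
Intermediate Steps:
$S = 756$ ($S = \left(-9\right) \left(-84\right) = 756$)
$\left(r{\left(8,8 \right)} + \left(\left(-2 + 9\right) + g{\left(4 \right)}\right)\right) S = \left(5 + \left(\left(-2 + 9\right) + \left(5 - 4\right)\right)\right) 756 = \left(5 + \left(7 + \left(5 - 4\right)\right)\right) 756 = \left(5 + \left(7 + 1\right)\right) 756 = \left(5 + 8\right) 756 = 13 \cdot 756 = 9828$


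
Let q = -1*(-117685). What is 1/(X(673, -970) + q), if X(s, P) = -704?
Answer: 1/116981 ≈ 8.5484e-6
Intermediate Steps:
q = 117685
1/(X(673, -970) + q) = 1/(-704 + 117685) = 1/116981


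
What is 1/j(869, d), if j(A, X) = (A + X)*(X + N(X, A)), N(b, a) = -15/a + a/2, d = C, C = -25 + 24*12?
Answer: 869/686119350 ≈ 1.2665e-6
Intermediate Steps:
C = 263 (C = -25 + 288 = 263)
d = 263
N(b, a) = a/2 - 15/a (N(b, a) = -15/a + a*(½) = -15/a + a/2 = a/2 - 15/a)
j(A, X) = (A + X)*(X + A/2 - 15/A) (j(A, X) = (A + X)*(X + (A/2 - 15/A)) = (A + X)*(X + A/2 - 15/A))
1/j(869, d) = 1/(-15 + 263² + (½)*869² - 15*263/869 + (3/2)*869*263) = 1/(-15 + 69169 + (½)*755161 - 15*263*1/869 + 685641/2) = 1/(-15 + 69169 + 755161/2 - 3945/869 + 685641/2) = 1/(686119350/869) = 869/686119350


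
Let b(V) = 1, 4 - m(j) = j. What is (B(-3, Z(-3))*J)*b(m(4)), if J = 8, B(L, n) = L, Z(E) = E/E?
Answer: -24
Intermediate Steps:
Z(E) = 1
m(j) = 4 - j
(B(-3, Z(-3))*J)*b(m(4)) = -3*8*1 = -24*1 = -24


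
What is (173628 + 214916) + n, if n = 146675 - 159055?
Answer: 376164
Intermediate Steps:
n = -12380
(173628 + 214916) + n = (173628 + 214916) - 12380 = 388544 - 12380 = 376164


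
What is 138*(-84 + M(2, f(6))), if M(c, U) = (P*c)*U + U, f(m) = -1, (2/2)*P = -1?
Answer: -11454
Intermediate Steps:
P = -1
M(c, U) = U - U*c (M(c, U) = (-c)*U + U = -U*c + U = U - U*c)
138*(-84 + M(2, f(6))) = 138*(-84 - (1 - 1*2)) = 138*(-84 - (1 - 2)) = 138*(-84 - 1*(-1)) = 138*(-84 + 1) = 138*(-83) = -11454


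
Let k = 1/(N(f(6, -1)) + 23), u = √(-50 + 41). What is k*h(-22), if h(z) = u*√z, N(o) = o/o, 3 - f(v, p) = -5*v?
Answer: -√22/8 ≈ -0.58630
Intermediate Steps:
f(v, p) = 3 + 5*v (f(v, p) = 3 - (-5)*v = 3 + 5*v)
N(o) = 1
u = 3*I (u = √(-9) = 3*I ≈ 3.0*I)
h(z) = 3*I*√z (h(z) = (3*I)*√z = 3*I*√z)
k = 1/24 (k = 1/(1 + 23) = 1/24 ≈ 0.041667)
k*h(-22) = (3*I*√(-22))/24 = (3*I*(I*√22))/24 = (-3*√22)/24 = -√22/8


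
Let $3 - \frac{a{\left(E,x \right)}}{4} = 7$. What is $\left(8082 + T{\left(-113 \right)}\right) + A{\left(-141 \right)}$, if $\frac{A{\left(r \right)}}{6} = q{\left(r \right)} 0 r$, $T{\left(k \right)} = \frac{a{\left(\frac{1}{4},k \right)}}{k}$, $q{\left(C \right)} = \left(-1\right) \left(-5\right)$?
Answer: $\frac{913282}{113} \approx 8082.1$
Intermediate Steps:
$a{\left(E,x \right)} = -16$ ($a{\left(E,x \right)} = 12 - 28 = -16$)
$q{\left(C \right)} = 5$
$T{\left(k \right)} = - \frac{16}{k}$
$A{\left(r \right)} = 0$ ($A{\left(r \right)} = 6 \cdot 5 \cdot 0 r = 6 \cdot 0 r = 6 \cdot 0 = 0$)
$\left(8082 + T{\left(-113 \right)}\right) + A{\left(-141 \right)} = \left(8082 - \frac{16}{-113}\right) + 0 = \left(8082 - - \frac{16}{113}\right) + 0 = \left(8082 + \frac{16}{113}\right) + 0 = \frac{913282}{113} + 0 = \frac{913282}{113}$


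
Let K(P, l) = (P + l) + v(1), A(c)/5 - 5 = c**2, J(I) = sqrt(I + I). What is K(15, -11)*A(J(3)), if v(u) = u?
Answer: 275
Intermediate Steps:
J(I) = sqrt(2)*sqrt(I) (J(I) = sqrt(2*I) = sqrt(2)*sqrt(I))
A(c) = 25 + 5*c**2
K(P, l) = 1 + P + l (K(P, l) = (P + l) + 1 = 1 + P + l)
K(15, -11)*A(J(3)) = (1 + 15 - 11)*(25 + 5*(sqrt(2)*sqrt(3))**2) = 5*(25 + 5*(sqrt(6))**2) = 5*(25 + 5*6) = 5*(25 + 30) = 5*55 = 275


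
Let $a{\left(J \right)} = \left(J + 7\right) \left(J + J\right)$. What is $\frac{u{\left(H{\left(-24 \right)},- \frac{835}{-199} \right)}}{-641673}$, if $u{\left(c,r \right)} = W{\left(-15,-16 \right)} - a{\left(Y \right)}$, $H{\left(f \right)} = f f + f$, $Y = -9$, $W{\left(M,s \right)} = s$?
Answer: $\frac{52}{641673} \approx 8.1038 \cdot 10^{-5}$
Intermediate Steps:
$a{\left(J \right)} = 2 J \left(7 + J\right)$ ($a{\left(J \right)} = \left(7 + J\right) 2 J = 2 J \left(7 + J\right)$)
$H{\left(f \right)} = f + f^{2}$ ($H{\left(f \right)} = f^{2} + f = f + f^{2}$)
$u{\left(c,r \right)} = -52$ ($u{\left(c,r \right)} = -16 - 2 \left(-9\right) \left(7 - 9\right) = -16 - 2 \left(-9\right) \left(-2\right) = -16 - 36 = -52$)
$\frac{u{\left(H{\left(-24 \right)},- \frac{835}{-199} \right)}}{-641673} = - \frac{52}{-641673} = \left(-52\right) \left(- \frac{1}{641673}\right) = \frac{52}{641673}$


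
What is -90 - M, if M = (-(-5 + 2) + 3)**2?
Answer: -126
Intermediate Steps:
M = 36 (M = (-1*(-3) + 3)**2 = (3 + 3)**2 = 6**2 = 36)
-90 - M = -90 - 1*36 = -90 - 36 = -126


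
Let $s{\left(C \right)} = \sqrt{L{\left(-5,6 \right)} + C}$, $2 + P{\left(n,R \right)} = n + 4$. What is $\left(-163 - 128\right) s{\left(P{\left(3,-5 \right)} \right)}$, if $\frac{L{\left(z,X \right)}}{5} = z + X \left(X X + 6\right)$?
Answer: $- 582 \sqrt{310} \approx -10247.0$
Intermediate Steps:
$P{\left(n,R \right)} = 2 + n$ ($P{\left(n,R \right)} = -2 + \left(n + 4\right) = -2 + \left(4 + n\right) = 2 + n$)
$L{\left(z,X \right)} = 5 z + 5 X \left(6 + X^{2}\right)$ ($L{\left(z,X \right)} = 5 \left(z + X \left(X X + 6\right)\right) = 5 \left(z + X \left(X^{2} + 6\right)\right) = 5 \left(z + X \left(6 + X^{2}\right)\right) = 5 z + 5 X \left(6 + X^{2}\right)$)
$s{\left(C \right)} = \sqrt{1235 + C}$ ($s{\left(C \right)} = \sqrt{\left(5 \left(-5\right) + 5 \cdot 6^{3} + 30 \cdot 6\right) + C} = \sqrt{\left(-25 + 5 \cdot 216 + 180\right) + C} = \sqrt{\left(-25 + 1080 + 180\right) + C} = \sqrt{1235 + C}$)
$\left(-163 - 128\right) s{\left(P{\left(3,-5 \right)} \right)} = \left(-163 - 128\right) \sqrt{1235 + \left(2 + 3\right)} = - 291 \sqrt{1235 + 5} = - 291 \sqrt{1240} = - 291 \cdot 2 \sqrt{310} = - 582 \sqrt{310}$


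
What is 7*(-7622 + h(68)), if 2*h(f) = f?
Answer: -53116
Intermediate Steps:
h(f) = f/2
7*(-7622 + h(68)) = 7*(-7622 + (1/2)*68) = 7*(-7622 + 34) = 7*(-7588) = -53116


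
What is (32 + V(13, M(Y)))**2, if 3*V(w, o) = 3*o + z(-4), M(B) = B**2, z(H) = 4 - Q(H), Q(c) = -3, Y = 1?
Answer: 11236/9 ≈ 1248.4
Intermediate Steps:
z(H) = 7 (z(H) = 4 - 1*(-3) = 4 + 3 = 7)
V(w, o) = 7/3 + o (V(w, o) = (3*o + 7)/3 = (7 + 3*o)/3 = 7/3 + o)
(32 + V(13, M(Y)))**2 = (32 + (7/3 + 1**2))**2 = (32 + (7/3 + 1))**2 = (32 + 10/3)**2 = (106/3)**2 = 11236/9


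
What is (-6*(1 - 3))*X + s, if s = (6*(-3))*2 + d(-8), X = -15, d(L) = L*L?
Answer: -152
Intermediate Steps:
d(L) = L**2
s = 28 (s = (6*(-3))*2 + (-8)**2 = -18*2 + 64 = -36 + 64 = 28)
(-6*(1 - 3))*X + s = -6*(1 - 3)*(-15) + 28 = -6*(-2)*(-15) + 28 = 12*(-15) + 28 = -180 + 28 = -152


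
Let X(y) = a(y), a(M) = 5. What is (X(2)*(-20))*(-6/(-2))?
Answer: -300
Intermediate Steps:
X(y) = 5
(X(2)*(-20))*(-6/(-2)) = (5*(-20))*(-6/(-2)) = -(-600)*(-1)/2 = -100*3 = -300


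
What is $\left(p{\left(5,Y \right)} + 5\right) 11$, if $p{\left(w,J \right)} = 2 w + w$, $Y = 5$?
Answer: $220$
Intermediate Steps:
$p{\left(w,J \right)} = 3 w$
$\left(p{\left(5,Y \right)} + 5\right) 11 = \left(3 \cdot 5 + 5\right) 11 = \left(15 + 5\right) 11 = 20 \cdot 11 = 220$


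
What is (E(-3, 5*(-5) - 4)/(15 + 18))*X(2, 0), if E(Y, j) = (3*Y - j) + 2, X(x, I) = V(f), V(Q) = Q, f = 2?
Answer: 4/3 ≈ 1.3333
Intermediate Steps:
X(x, I) = 2
E(Y, j) = 2 - j + 3*Y (E(Y, j) = (-j + 3*Y) + 2 = 2 - j + 3*Y)
(E(-3, 5*(-5) - 4)/(15 + 18))*X(2, 0) = ((2 - (5*(-5) - 4) + 3*(-3))/(15 + 18))*2 = ((2 - (-25 - 4) - 9)/33)*2 = ((2 - 1*(-29) - 9)*(1/33))*2 = ((2 + 29 - 9)*(1/33))*2 = (22*(1/33))*2 = (⅔)*2 = 4/3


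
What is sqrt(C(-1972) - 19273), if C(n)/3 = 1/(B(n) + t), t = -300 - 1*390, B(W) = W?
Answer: I*sqrt(1128704038)/242 ≈ 138.83*I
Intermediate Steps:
t = -690 (t = -300 - 390 = -690)
C(n) = 3/(-690 + n) (C(n) = 3/(n - 690) = 3/(-690 + n))
sqrt(C(-1972) - 19273) = sqrt(3/(-690 - 1972) - 19273) = sqrt(3/(-2662) - 19273) = sqrt(3*(-1/2662) - 19273) = sqrt(-3/2662 - 19273) = sqrt(-51304729/2662) = I*sqrt(1128704038)/242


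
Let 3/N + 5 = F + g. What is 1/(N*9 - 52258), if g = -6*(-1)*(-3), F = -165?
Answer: -188/9824531 ≈ -1.9136e-5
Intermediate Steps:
g = -18 (g = 6*(-3) = -18)
N = -3/188 (N = 3/(-5 + (-165 - 18)) = 3/(-5 - 183) = 3/(-188) = 3*(-1/188) = -3/188 ≈ -0.015957)
1/(N*9 - 52258) = 1/(-3/188*9 - 52258) = 1/(-27/188 - 52258) = 1/(-9824531/188) = -188/9824531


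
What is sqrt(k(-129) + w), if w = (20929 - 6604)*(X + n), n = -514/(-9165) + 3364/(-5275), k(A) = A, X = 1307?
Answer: 2*sqrt(77760895128996131)/128921 ≈ 4326.0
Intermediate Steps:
n = -5623942/9669075 (n = -514*(-1/9165) + 3364*(-1/5275) = 514/9165 - 3364/5275 = -5623942/9669075 ≈ -0.58164)
w = 2412684702853/128921 (w = (20929 - 6604)*(1307 - 5623942/9669075) = 14325*(12631857083/9669075) = 2412684702853/128921 ≈ 1.8714e+7)
sqrt(k(-129) + w) = sqrt(-129 + 2412684702853/128921) = sqrt(2412668072044/128921) = 2*sqrt(77760895128996131)/128921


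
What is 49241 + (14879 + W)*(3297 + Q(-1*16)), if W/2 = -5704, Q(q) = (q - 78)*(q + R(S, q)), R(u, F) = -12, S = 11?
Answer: 20628800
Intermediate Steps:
Q(q) = (-78 + q)*(-12 + q) (Q(q) = (q - 78)*(q - 12) = (-78 + q)*(-12 + q))
W = -11408 (W = 2*(-5704) = -11408)
49241 + (14879 + W)*(3297 + Q(-1*16)) = 49241 + (14879 - 11408)*(3297 + (936 + (-1*16)² - (-90)*16)) = 49241 + 3471*(3297 + (936 + (-16)² - 90*(-16))) = 49241 + 3471*(3297 + (936 + 256 + 1440)) = 49241 + 3471*(3297 + 2632) = 49241 + 3471*5929 = 49241 + 20579559 = 20628800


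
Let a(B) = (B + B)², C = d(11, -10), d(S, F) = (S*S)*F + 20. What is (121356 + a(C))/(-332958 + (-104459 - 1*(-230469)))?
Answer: -1446439/51737 ≈ -27.958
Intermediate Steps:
d(S, F) = 20 + F*S² (d(S, F) = S²*F + 20 = F*S² + 20 = 20 + F*S²)
C = -1190 (C = 20 - 10*11² = 20 - 10*121 = 20 - 1210 = -1190)
a(B) = 4*B² (a(B) = (2*B)² = 4*B²)
(121356 + a(C))/(-332958 + (-104459 - 1*(-230469))) = (121356 + 4*(-1190)²)/(-332958 + (-104459 - 1*(-230469))) = (121356 + 4*1416100)/(-332958 + (-104459 + 230469)) = (121356 + 5664400)/(-332958 + 126010) = 5785756/(-206948) = 5785756*(-1/206948) = -1446439/51737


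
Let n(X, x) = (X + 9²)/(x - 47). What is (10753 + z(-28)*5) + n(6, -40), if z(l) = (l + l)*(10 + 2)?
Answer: 7392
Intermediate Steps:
n(X, x) = (81 + X)/(-47 + x) (n(X, x) = (X + 81)/(-47 + x) = (81 + X)/(-47 + x))
z(l) = 24*l (z(l) = (2*l)*12 = 24*l)
(10753 + z(-28)*5) + n(6, -40) = (10753 + (24*(-28))*5) + (81 + 6)/(-47 - 40) = (10753 - 672*5) + 87/(-87) = (10753 - 3360) - 1/87*87 = 7393 - 1 = 7392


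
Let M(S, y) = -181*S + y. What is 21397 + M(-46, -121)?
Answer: 29602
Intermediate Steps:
M(S, y) = y - 181*S
21397 + M(-46, -121) = 21397 + (-121 - 181*(-46)) = 21397 + (-121 + 8326) = 21397 + 8205 = 29602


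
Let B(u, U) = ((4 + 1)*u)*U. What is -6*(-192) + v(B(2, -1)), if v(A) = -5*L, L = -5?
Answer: 1177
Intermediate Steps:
B(u, U) = 5*U*u (B(u, U) = (5*u)*U = 5*U*u)
v(A) = 25 (v(A) = -5*(-5) = 25)
-6*(-192) + v(B(2, -1)) = -6*(-192) + 25 = 1152 + 25 = 1177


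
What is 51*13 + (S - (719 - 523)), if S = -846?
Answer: -379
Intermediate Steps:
51*13 + (S - (719 - 523)) = 51*13 + (-846 - (719 - 523)) = 663 + (-846 - 1*196) = 663 + (-846 - 196) = 663 - 1042 = -379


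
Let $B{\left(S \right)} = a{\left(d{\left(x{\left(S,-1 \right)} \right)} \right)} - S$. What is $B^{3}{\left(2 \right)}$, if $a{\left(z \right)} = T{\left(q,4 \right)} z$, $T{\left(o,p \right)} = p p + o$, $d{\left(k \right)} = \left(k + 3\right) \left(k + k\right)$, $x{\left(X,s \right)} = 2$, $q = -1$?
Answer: $26463592$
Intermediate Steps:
$d{\left(k \right)} = 2 k \left(3 + k\right)$ ($d{\left(k \right)} = \left(3 + k\right) 2 k = 2 k \left(3 + k\right)$)
$T{\left(o,p \right)} = o + p^{2}$ ($T{\left(o,p \right)} = p^{2} + o = o + p^{2}$)
$a{\left(z \right)} = 15 z$ ($a{\left(z \right)} = \left(-1 + 4^{2}\right) z = \left(-1 + 16\right) z = 15 z$)
$B{\left(S \right)} = 300 - S$ ($B{\left(S \right)} = 15 \cdot 2 \cdot 2 \left(3 + 2\right) - S = 15 \cdot 2 \cdot 2 \cdot 5 - S = 15 \cdot 20 - S = 300 - S$)
$B^{3}{\left(2 \right)} = \left(300 - 2\right)^{3} = 298^{3} = 26463592$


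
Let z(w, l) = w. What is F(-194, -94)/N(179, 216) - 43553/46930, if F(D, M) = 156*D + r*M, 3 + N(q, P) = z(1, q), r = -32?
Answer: 639518487/46930 ≈ 13627.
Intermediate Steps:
N(q, P) = -2 (N(q, P) = -3 + 1 = -2)
F(D, M) = -32*M + 156*D (F(D, M) = 156*D - 32*M = -32*M + 156*D)
F(-194, -94)/N(179, 216) - 43553/46930 = (-32*(-94) + 156*(-194))/(-2) - 43553/46930 = (3008 - 30264)*(-½) - 43553*1/46930 = -27256*(-½) - 43553/46930 = 13628 - 43553/46930 = 639518487/46930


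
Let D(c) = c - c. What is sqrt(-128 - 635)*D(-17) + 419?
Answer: 419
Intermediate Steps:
D(c) = 0
sqrt(-128 - 635)*D(-17) + 419 = sqrt(-128 - 635)*0 + 419 = sqrt(-763)*0 + 419 = (I*sqrt(763))*0 + 419 = 0 + 419 = 419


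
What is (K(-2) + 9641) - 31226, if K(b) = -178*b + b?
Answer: -21231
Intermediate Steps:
K(b) = -177*b
(K(-2) + 9641) - 31226 = (-177*(-2) + 9641) - 31226 = (354 + 9641) - 31226 = 9995 - 31226 = -21231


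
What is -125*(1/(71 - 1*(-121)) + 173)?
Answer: -4152125/192 ≈ -21626.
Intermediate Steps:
-125*(1/(71 - 1*(-121)) + 173) = -125*(1/(71 + 121) + 173) = -125*(1/192 + 173) = -125*33217/192 = -4152125/192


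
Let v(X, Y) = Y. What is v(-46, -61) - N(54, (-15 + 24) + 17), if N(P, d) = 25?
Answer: -86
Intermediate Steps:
v(-46, -61) - N(54, (-15 + 24) + 17) = -61 - 1*25 = -61 - 25 = -86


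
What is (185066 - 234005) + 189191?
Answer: 140252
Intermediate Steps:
(185066 - 234005) + 189191 = -48939 + 189191 = 140252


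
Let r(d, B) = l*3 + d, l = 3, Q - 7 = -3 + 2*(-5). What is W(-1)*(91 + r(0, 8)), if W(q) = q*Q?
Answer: 600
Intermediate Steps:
Q = -6 (Q = 7 + (-3 + 2*(-5)) = 7 + (-3 - 10) = 7 - 13 = -6)
r(d, B) = 9 + d (r(d, B) = 3*3 + d = 9 + d)
W(q) = -6*q (W(q) = q*(-6) = -6*q)
W(-1)*(91 + r(0, 8)) = (-6*(-1))*(91 + (9 + 0)) = 6*(91 + 9) = 6*100 = 600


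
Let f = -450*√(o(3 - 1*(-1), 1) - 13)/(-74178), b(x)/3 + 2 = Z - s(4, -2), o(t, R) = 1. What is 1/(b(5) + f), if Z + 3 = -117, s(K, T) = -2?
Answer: -101895846/36682504685 - 4121*I*√3/44019005622 ≈ -0.0027778 - 1.6215e-7*I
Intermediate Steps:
Z = -120 (Z = -3 - 117 = -120)
b(x) = -360 (b(x) = -6 + 3*(-120 - 1*(-2)) = -6 + 3*(-120 + 2) = -6 + 3*(-118) = -6 - 354 = -360)
f = 50*I*√3/4121 (f = -450*√(1 - 13)/(-74178) = -900*I*√3*(-1/74178) = 50*I*√3/4121 ≈ 0.021015*I)
1/(b(5) + f) = 1/(-360 + 50*I*√3/4121)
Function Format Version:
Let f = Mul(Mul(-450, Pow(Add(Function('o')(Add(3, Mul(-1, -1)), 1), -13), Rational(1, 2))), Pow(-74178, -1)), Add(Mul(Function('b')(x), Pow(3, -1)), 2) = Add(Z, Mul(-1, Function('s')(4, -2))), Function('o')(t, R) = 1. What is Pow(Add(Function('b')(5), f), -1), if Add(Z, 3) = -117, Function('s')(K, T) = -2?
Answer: Add(Rational(-101895846, 36682504685), Mul(Rational(-4121, 44019005622), I, Pow(3, Rational(1, 2)))) ≈ Add(-0.0027778, Mul(-1.6215e-7, I))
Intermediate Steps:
Z = -120 (Z = Add(-3, -117) = -120)
Function('b')(x) = -360 (Function('b')(x) = Add(-6, Mul(3, Add(-120, Mul(-1, -2)))) = Add(-6, Mul(3, Add(-120, 2))) = Add(-6, Mul(3, -118)) = Add(-6, -354) = -360)
f = Mul(Rational(50, 4121), I, Pow(3, Rational(1, 2))) (f = Mul(Mul(-450, Pow(Add(1, -13), Rational(1, 2))), Pow(-74178, -1)) = Mul(Mul(-450, Pow(-12, Rational(1, 2))), Rational(-1, 74178)) = Mul(Mul(-450, Mul(2, I, Pow(3, Rational(1, 2)))), Rational(-1, 74178)) = Mul(Mul(-900, I, Pow(3, Rational(1, 2))), Rational(-1, 74178)) = Mul(Rational(50, 4121), I, Pow(3, Rational(1, 2))) ≈ Mul(0.021015, I))
Pow(Add(Function('b')(5), f), -1) = Pow(Add(-360, Mul(Rational(50, 4121), I, Pow(3, Rational(1, 2)))), -1)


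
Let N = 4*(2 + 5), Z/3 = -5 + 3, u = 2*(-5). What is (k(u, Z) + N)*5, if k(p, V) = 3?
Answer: 155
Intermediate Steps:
u = -10
Z = -6 (Z = 3*(-5 + 3) = 3*(-2) = -6)
N = 28 (N = 4*7 = 28)
(k(u, Z) + N)*5 = (3 + 28)*5 = 31*5 = 155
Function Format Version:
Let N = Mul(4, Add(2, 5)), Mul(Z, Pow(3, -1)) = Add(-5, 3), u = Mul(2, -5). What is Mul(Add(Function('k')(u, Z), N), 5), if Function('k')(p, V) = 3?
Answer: 155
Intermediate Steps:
u = -10
Z = -6 (Z = Mul(3, Add(-5, 3)) = Mul(3, -2) = -6)
N = 28 (N = Mul(4, 7) = 28)
Mul(Add(Function('k')(u, Z), N), 5) = Mul(Add(3, 28), 5) = Mul(31, 5) = 155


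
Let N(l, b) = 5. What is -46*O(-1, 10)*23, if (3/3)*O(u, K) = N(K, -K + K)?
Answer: -5290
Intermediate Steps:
O(u, K) = 5
-46*O(-1, 10)*23 = -46*5*23 = -230*23 = -5290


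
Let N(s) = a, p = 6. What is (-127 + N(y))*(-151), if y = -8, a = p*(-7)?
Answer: 25519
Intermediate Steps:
a = -42 (a = 6*(-7) = -42)
N(s) = -42
(-127 + N(y))*(-151) = (-127 - 42)*(-151) = -169*(-151) = 25519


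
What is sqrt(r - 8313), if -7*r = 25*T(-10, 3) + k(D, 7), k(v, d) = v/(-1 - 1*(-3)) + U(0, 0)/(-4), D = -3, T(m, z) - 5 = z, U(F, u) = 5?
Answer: I*sqrt(1634871)/14 ≈ 91.33*I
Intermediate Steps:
T(m, z) = 5 + z
k(v, d) = -5/4 + v/2 (k(v, d) = v/(-1 - 1*(-3)) + 5/(-4) = v/(-1 + 3) + 5*(-1/4) = v/2 - 5/4 = -5/4 + v/2)
r = -789/28 (r = -(25*(5 + 3) + (-5/4 + (1/2)*(-3)))/7 = -(25*8 + (-5/4 - 3/2))/7 = -(200 - 11/4)/7 = -1/7*789/4 = -789/28 ≈ -28.179)
sqrt(r - 8313) = sqrt(-789/28 - 8313) = sqrt(-233553/28) = I*sqrt(1634871)/14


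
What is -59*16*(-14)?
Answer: 13216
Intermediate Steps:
-59*16*(-14) = -944*(-14) = 13216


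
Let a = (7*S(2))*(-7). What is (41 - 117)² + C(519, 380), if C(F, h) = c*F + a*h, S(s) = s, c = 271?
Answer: 109185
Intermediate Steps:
a = -98 (a = (7*2)*(-7) = 14*(-7) = -98)
C(F, h) = -98*h + 271*F (C(F, h) = 271*F - 98*h = -98*h + 271*F)
(41 - 117)² + C(519, 380) = (41 - 117)² + (-98*380 + 271*519) = (-76)² + (-37240 + 140649) = 5776 + 103409 = 109185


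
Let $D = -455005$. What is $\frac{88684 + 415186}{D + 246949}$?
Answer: $- \frac{251935}{104028} \approx -2.4218$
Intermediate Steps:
$\frac{88684 + 415186}{D + 246949} = \frac{88684 + 415186}{-455005 + 246949} = \frac{503870}{-208056} = 503870 \left(- \frac{1}{208056}\right) = - \frac{251935}{104028}$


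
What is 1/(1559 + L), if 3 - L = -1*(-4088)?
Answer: -1/2526 ≈ -0.00039588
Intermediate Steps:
L = -4085 (L = 3 - (-1)*(-4088) = 3 - 1*4088 = 3 - 4088 = -4085)
1/(1559 + L) = 1/(1559 - 4085) = 1/(-2526) = -1/2526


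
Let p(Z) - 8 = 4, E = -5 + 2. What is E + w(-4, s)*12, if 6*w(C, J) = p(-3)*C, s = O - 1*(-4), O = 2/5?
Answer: -99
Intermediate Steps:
O = 2/5 (O = 2*(1/5) = 2/5 ≈ 0.40000)
E = -3
p(Z) = 12 (p(Z) = 8 + 4 = 12)
s = 22/5 (s = 2/5 - 1*(-4) = 2/5 + 4 = 22/5 ≈ 4.4000)
w(C, J) = 2*C (w(C, J) = (12*C)/6 = 2*C)
E + w(-4, s)*12 = -3 + (2*(-4))*12 = -3 - 8*12 = -3 - 96 = -99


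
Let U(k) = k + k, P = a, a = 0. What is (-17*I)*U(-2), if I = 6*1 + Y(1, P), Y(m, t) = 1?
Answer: 476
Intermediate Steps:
P = 0
U(k) = 2*k
I = 7 (I = 6*1 + 1 = 6 + 1 = 7)
(-17*I)*U(-2) = (-17*7)*(2*(-2)) = -119*(-4) = 476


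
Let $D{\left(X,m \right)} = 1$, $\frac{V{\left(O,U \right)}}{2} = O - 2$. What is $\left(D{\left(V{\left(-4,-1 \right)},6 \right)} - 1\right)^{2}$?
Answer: $0$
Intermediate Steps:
$V{\left(O,U \right)} = -4 + 2 O$ ($V{\left(O,U \right)} = 2 \left(O - 2\right) = 2 \left(-2 + O\right) = -4 + 2 O$)
$\left(D{\left(V{\left(-4,-1 \right)},6 \right)} - 1\right)^{2} = \left(1 - 1\right)^{2} = 0^{2} = 0$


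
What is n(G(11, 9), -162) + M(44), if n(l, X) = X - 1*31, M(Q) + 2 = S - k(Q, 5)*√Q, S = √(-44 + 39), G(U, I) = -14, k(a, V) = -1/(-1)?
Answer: -195 - 2*√11 + I*√5 ≈ -201.63 + 2.2361*I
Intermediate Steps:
k(a, V) = 1 (k(a, V) = -1*(-1) = 1)
S = I*√5 (S = √(-5) = I*√5 ≈ 2.2361*I)
M(Q) = -2 - √Q + I*√5 (M(Q) = -2 + (I*√5 - √Q) = -2 + (-√Q + I*√5) = -2 - √Q + I*√5)
n(l, X) = -31 + X (n(l, X) = X - 31 = -31 + X)
n(G(11, 9), -162) + M(44) = (-31 - 162) + (-2 - √44 + I*√5) = -193 + (-2 - 2*√11 + I*√5) = -195 - 2*√11 + I*√5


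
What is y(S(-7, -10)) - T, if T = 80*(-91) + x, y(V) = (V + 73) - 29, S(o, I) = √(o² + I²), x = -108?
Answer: 7432 + √149 ≈ 7444.2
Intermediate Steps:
S(o, I) = √(I² + o²)
y(V) = 44 + V (y(V) = (73 + V) - 29 = 44 + V)
T = -7388 (T = 80*(-91) - 108 = -7280 - 108 = -7388)
y(S(-7, -10)) - T = (44 + √((-10)² + (-7)²)) - 1*(-7388) = (44 + √(100 + 49)) + 7388 = (44 + √149) + 7388 = 7432 + √149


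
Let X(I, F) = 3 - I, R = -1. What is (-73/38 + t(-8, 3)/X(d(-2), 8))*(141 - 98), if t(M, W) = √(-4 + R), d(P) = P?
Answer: -3139/38 + 43*I*√5/5 ≈ -82.605 + 19.23*I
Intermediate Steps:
t(M, W) = I*√5 (t(M, W) = √(-4 - 1) = √(-5) = I*√5)
(-73/38 + t(-8, 3)/X(d(-2), 8))*(141 - 98) = (-73/38 + (I*√5)/(3 - 1*(-2)))*(141 - 98) = (-73*1/38 + (I*√5)/(3 + 2))*43 = (-73/38 + (I*√5)/5)*43 = (-73/38 + (I*√5)*(⅕))*43 = (-73/38 + I*√5/5)*43 = -3139/38 + 43*I*√5/5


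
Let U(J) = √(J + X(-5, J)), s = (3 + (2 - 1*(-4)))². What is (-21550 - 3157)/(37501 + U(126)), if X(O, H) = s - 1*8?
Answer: -926537207/1406324802 + 24707*√199/1406324802 ≈ -0.65859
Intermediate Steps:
s = 81 (s = (3 + (2 + 4))² = (3 + 6)² = 9² = 81)
X(O, H) = 73 (X(O, H) = 81 - 1*8 = 81 - 8 = 73)
U(J) = √(73 + J) (U(J) = √(J + 73) = √(73 + J))
(-21550 - 3157)/(37501 + U(126)) = (-21550 - 3157)/(37501 + √(73 + 126)) = -24707/(37501 + √199)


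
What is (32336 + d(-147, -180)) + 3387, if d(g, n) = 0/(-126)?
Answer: 35723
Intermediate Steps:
d(g, n) = 0 (d(g, n) = 0*(-1/126) = 0)
(32336 + d(-147, -180)) + 3387 = (32336 + 0) + 3387 = 32336 + 3387 = 35723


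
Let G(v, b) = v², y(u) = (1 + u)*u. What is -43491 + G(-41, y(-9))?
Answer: -41810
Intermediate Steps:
y(u) = u*(1 + u)
-43491 + G(-41, y(-9)) = -43491 + (-41)² = -43491 + 1681 = -41810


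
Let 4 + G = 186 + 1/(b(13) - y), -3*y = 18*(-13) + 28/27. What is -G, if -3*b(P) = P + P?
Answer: -1272463/6992 ≈ -181.99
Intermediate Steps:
b(P) = -2*P/3 (b(P) = -(P + P)/3 = -2*P/3)
y = 6290/81 (y = -(18*(-13) + 28/27)/3 = -(-234 + 28*(1/27))/3 = -(-234 + 28/27)/3 = -⅓*(-6290/27) = 6290/81 ≈ 77.654)
G = 1272463/6992 (G = -4 + (186 + 1/(-⅔*13 - 1*6290/81)) = -4 + (186 + 1/(-26/3 - 6290/81)) = -4 + (186 + 1/(-6992/81)) = -4 + (186 - 81/6992) = -4 + 1300431/6992 = 1272463/6992 ≈ 181.99)
-G = -1*1272463/6992 = -1272463/6992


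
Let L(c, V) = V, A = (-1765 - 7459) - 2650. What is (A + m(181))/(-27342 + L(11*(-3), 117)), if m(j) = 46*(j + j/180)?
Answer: 315157/2450250 ≈ 0.12862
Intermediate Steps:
A = -11874 (A = -9224 - 2650 = -11874)
m(j) = 4163*j/90 (m(j) = 46*(j + j*(1/180)) = 46*(j + j/180) = 46*(181*j/180) = 4163*j/90)
(A + m(181))/(-27342 + L(11*(-3), 117)) = (-11874 + (4163/90)*181)/(-27342 + 117) = (-11874 + 753503/90)/(-27225) = -315157/90*(-1/27225) = 315157/2450250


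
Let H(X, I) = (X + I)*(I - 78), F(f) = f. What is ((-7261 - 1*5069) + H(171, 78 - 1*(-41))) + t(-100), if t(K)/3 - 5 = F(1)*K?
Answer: -725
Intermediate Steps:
t(K) = 15 + 3*K (t(K) = 15 + 3*(1*K) = 15 + 3*K)
H(X, I) = (-78 + I)*(I + X) (H(X, I) = (I + X)*(-78 + I) = (-78 + I)*(I + X))
((-7261 - 1*5069) + H(171, 78 - 1*(-41))) + t(-100) = ((-7261 - 1*5069) + ((78 - 1*(-41))² - 78*(78 - 1*(-41)) - 78*171 + (78 - 1*(-41))*171)) + (15 + 3*(-100)) = ((-7261 - 5069) + ((78 + 41)² - 78*(78 + 41) - 13338 + (78 + 41)*171)) + (15 - 300) = (-12330 + (119² - 78*119 - 13338 + 119*171)) - 285 = (-12330 + (14161 - 9282 - 13338 + 20349)) - 285 = (-12330 + 11890) - 285 = -440 - 285 = -725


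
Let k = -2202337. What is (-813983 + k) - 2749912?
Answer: -5766232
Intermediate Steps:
(-813983 + k) - 2749912 = (-813983 - 2202337) - 2749912 = -3016320 - 2749912 = -5766232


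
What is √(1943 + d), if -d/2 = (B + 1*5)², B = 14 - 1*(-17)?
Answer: I*√649 ≈ 25.475*I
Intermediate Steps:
B = 31 (B = 14 + 17 = 31)
d = -2592 (d = -2*(31 + 1*5)² = -2*(31 + 5)² = -2*36² = -2*1296 = -2592)
√(1943 + d) = √(1943 - 2592) = √(-649) = I*√649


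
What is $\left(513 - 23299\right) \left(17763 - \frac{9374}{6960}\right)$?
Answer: $- \frac{704207630329}{1740} \approx -4.0472 \cdot 10^{8}$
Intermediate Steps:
$\left(513 - 23299\right) \left(17763 - \frac{9374}{6960}\right) = - 22786 \left(17763 - \frac{4687}{3480}\right) = \left(-22786\right) \frac{61810553}{3480} = - \frac{704207630329}{1740}$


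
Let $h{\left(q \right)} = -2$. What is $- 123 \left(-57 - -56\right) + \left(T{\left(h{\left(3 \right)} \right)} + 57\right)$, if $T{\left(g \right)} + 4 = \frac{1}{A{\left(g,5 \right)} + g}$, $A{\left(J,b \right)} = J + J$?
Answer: $\frac{1055}{6} \approx 175.83$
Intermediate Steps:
$A{\left(J,b \right)} = 2 J$
$T{\left(g \right)} = -4 + \frac{1}{3 g}$ ($T{\left(g \right)} = -4 + \frac{1}{2 g + g} = -4 + \frac{1}{3 g}$)
$- 123 \left(-57 - -56\right) + \left(T{\left(h{\left(3 \right)} \right)} + 57\right) = - 123 \left(-57 - -56\right) + \left(\left(-4 + \frac{1}{3 \left(-2\right)}\right) + 57\right) = - 123 \left(-57 + 56\right) + \left(\left(-4 + \frac{1}{3} \left(- \frac{1}{2}\right)\right) + 57\right) = \left(-123\right) \left(-1\right) + \left(\left(-4 - \frac{1}{6}\right) + 57\right) = 123 + \left(- \frac{25}{6} + 57\right) = 123 + \frac{317}{6} = \frac{1055}{6}$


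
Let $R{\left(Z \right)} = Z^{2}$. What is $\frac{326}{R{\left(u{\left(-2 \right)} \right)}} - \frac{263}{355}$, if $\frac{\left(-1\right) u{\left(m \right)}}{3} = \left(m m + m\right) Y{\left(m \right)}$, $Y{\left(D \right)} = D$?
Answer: $\frac{38929}{25560} \approx 1.523$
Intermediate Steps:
$u{\left(m \right)} = - 3 m \left(m + m^{2}\right)$ ($u{\left(m \right)} = - 3 \left(m m + m\right) m = - 3 \left(m^{2} + m\right) m = - 3 \left(m + m^{2}\right) m = - 3 m \left(m + m^{2}\right)$)
$\frac{326}{R{\left(u{\left(-2 \right)} \right)}} - \frac{263}{355} = \frac{326}{\left(3 \left(-2\right)^{2} \left(-1 - -2\right)\right)^{2}} - \frac{263}{355} = \frac{326}{\left(3 \cdot 4 \left(-1 + 2\right)\right)^{2}} - \frac{263}{355} = \frac{326}{\left(3 \cdot 4 \cdot 1\right)^{2}} - \frac{263}{355} = \frac{326}{12^{2}} - \frac{263}{355} = \frac{326}{144} - \frac{263}{355} = 326 \cdot \frac{1}{144} - \frac{263}{355} = \frac{163}{72} - \frac{263}{355} = \frac{38929}{25560}$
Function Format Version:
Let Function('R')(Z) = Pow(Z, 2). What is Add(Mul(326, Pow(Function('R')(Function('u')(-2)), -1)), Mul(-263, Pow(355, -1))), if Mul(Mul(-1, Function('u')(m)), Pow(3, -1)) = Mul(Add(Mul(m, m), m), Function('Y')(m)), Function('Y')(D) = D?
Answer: Rational(38929, 25560) ≈ 1.5230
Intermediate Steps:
Function('u')(m) = Mul(-3, m, Add(m, Pow(m, 2))) (Function('u')(m) = Mul(-3, Mul(Add(Mul(m, m), m), m)) = Mul(-3, Mul(Add(Pow(m, 2), m), m)) = Mul(-3, Mul(Add(m, Pow(m, 2)), m)) = Mul(-3, Mul(m, Add(m, Pow(m, 2)))) = Mul(-3, m, Add(m, Pow(m, 2))))
Add(Mul(326, Pow(Function('R')(Function('u')(-2)), -1)), Mul(-263, Pow(355, -1))) = Add(Mul(326, Pow(Pow(Mul(3, Pow(-2, 2), Add(-1, Mul(-1, -2))), 2), -1)), Mul(-263, Pow(355, -1))) = Add(Mul(326, Pow(Pow(Mul(3, 4, Add(-1, 2)), 2), -1)), Mul(-263, Rational(1, 355))) = Add(Mul(326, Pow(Pow(Mul(3, 4, 1), 2), -1)), Rational(-263, 355)) = Add(Mul(326, Pow(Pow(12, 2), -1)), Rational(-263, 355)) = Add(Mul(326, Pow(144, -1)), Rational(-263, 355)) = Add(Mul(326, Rational(1, 144)), Rational(-263, 355)) = Add(Rational(163, 72), Rational(-263, 355)) = Rational(38929, 25560)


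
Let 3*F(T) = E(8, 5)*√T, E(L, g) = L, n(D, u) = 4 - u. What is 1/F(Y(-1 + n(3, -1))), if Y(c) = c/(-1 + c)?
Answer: 3*√3/16 ≈ 0.32476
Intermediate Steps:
Y(c) = c/(-1 + c)
F(T) = 8*√T/3 (F(T) = (8*√T)/3 = 8*√T/3)
1/F(Y(-1 + n(3, -1))) = 1/(8*√((-1 + (4 - 1*(-1)))/(-1 + (-1 + (4 - 1*(-1)))))/3) = 1/(8*√((-1 + (4 + 1))/(-1 + (-1 + (4 + 1))))/3) = 1/(8*√((-1 + 5)/(-1 + (-1 + 5)))/3) = 1/(8*√(4/(-1 + 4))/3) = 1/(8*√(4/3)/3) = 1/(8*(2*√3/3)/3) = 1/(16*√3/9) = 3*√3/16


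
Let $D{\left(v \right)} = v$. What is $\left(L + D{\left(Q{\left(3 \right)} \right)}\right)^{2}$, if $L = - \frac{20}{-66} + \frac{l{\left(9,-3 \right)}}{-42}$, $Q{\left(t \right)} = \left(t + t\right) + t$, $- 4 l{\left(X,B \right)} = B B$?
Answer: $\frac{298978681}{3415104} \approx 87.546$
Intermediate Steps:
$l{\left(X,B \right)} = - \frac{B^{2}}{4}$ ($l{\left(X,B \right)} = - \frac{B B}{4} = - \frac{B^{2}}{4}$)
$Q{\left(t \right)} = 3 t$ ($Q{\left(t \right)} = 2 t + t = 3 t$)
$L = \frac{659}{1848}$ ($L = - \frac{20}{-66} + \frac{\left(- \frac{1}{4}\right) \left(-3\right)^{2}}{-42} = \left(-20\right) \left(- \frac{1}{66}\right) + \left(- \frac{1}{4}\right) 9 \left(- \frac{1}{42}\right) = \frac{10}{33} - - \frac{3}{56} = \frac{10}{33} + \frac{3}{56} = \frac{659}{1848} \approx 0.3566$)
$\left(L + D{\left(Q{\left(3 \right)} \right)}\right)^{2} = \left(\frac{659}{1848} + 3 \cdot 3\right)^{2} = \left(\frac{659}{1848} + 9\right)^{2} = \left(\frac{17291}{1848}\right)^{2} = \frac{298978681}{3415104}$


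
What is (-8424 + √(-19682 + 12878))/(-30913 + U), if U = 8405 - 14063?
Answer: 8424/36571 - 18*I*√21/36571 ≈ 0.23035 - 0.0022555*I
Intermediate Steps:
U = -5658
(-8424 + √(-19682 + 12878))/(-30913 + U) = (-8424 + √(-19682 + 12878))/(-30913 - 5658) = (-8424 + √(-6804))/(-36571) = (-8424 + 18*I*√21)*(-1/36571) = 8424/36571 - 18*I*√21/36571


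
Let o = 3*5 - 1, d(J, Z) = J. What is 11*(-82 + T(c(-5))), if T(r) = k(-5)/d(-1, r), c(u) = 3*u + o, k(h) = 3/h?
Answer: -4477/5 ≈ -895.40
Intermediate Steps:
o = 14 (o = 15 - 1 = 14)
c(u) = 14 + 3*u (c(u) = 3*u + 14 = 14 + 3*u)
T(r) = ⅗ (T(r) = (3/(-5))/(-1) = (3*(-⅕))*(-1) = -⅗*(-1) = ⅗)
11*(-82 + T(c(-5))) = 11*(-82 + ⅗) = 11*(-407/5) = -4477/5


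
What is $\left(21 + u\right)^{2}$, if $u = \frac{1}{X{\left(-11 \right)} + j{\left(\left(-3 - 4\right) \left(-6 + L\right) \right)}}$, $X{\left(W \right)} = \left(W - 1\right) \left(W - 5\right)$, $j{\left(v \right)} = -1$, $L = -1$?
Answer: $\frac{16096144}{36481} \approx 441.22$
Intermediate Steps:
$X{\left(W \right)} = \left(-1 + W\right) \left(-5 + W\right)$
$u = \frac{1}{191}$ ($u = \frac{1}{\left(5 + \left(-11\right)^{2} - -66\right) - 1} = \frac{1}{\left(5 + 121 + 66\right) - 1} = \frac{1}{192 - 1} = \frac{1}{191} \approx 0.0052356$)
$\left(21 + u\right)^{2} = \left(21 + \frac{1}{191}\right)^{2} = \left(\frac{4012}{191}\right)^{2} = \frac{16096144}{36481}$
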